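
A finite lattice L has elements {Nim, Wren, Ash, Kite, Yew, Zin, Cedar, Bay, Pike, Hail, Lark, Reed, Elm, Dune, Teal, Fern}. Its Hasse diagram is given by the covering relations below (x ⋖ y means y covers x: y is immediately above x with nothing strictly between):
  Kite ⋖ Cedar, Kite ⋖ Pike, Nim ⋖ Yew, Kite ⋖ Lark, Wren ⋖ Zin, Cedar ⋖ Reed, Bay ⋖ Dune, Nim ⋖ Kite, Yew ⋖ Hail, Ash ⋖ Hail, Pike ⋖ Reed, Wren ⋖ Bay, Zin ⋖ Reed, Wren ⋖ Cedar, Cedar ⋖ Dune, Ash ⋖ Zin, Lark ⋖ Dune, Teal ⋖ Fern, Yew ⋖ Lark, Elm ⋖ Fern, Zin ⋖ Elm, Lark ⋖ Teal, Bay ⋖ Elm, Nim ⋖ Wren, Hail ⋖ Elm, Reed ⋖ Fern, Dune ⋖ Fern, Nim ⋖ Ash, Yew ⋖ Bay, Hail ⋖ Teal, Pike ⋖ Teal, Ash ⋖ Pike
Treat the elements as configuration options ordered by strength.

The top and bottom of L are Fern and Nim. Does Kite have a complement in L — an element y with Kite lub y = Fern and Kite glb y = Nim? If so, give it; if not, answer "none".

Elm

Need y with Kite ∨ y = Fern and Kite ∧ y = Nim.
Checking each element gives: Elm.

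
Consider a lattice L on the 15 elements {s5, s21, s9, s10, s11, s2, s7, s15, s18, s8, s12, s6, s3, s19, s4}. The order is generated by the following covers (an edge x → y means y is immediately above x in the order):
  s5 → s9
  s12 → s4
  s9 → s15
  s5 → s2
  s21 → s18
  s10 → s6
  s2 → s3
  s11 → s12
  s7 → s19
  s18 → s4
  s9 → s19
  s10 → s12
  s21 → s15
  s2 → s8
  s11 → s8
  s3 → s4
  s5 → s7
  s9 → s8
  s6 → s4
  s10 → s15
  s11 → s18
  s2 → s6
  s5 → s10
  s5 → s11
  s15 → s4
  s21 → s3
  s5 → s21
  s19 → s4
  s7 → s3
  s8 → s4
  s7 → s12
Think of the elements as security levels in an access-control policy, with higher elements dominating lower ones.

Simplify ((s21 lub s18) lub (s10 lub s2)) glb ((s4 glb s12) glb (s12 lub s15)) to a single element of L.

s21 ∨ s18 = s18
s10 ∨ s2 = s6
s18 ∨ s6 = s4
s4 ∧ s12 = s12
s12 ∨ s15 = s4
s12 ∧ s4 = s12
s4 ∧ s12 = s12

s12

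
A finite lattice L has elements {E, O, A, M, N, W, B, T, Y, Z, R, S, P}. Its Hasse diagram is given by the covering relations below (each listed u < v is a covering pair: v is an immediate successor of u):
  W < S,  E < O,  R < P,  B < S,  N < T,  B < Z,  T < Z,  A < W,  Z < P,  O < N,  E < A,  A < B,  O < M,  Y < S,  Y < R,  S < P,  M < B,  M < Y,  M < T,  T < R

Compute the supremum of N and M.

Common upper bounds of {N, M}: P, R, T, Z.
The least among these is T.

T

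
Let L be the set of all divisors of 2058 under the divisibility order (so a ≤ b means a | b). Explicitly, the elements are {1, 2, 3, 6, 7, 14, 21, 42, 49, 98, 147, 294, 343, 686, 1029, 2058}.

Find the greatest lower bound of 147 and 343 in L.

In the divisibility order, the meet is the greatest common divisor: gcd(147, 343) = 49.

49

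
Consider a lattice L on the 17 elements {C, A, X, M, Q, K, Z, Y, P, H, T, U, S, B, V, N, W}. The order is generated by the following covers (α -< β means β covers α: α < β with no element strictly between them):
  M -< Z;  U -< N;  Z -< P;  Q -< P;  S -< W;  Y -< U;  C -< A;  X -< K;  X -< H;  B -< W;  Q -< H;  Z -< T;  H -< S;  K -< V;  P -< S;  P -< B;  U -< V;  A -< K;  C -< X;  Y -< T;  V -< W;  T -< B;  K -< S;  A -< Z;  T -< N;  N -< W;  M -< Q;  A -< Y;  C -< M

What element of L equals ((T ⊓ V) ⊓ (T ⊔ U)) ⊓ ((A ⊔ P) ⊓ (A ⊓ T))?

A

T ∧ V = Y
T ∨ U = N
Y ∧ N = Y
A ∨ P = P
A ∧ T = A
P ∧ A = A
Y ∧ A = A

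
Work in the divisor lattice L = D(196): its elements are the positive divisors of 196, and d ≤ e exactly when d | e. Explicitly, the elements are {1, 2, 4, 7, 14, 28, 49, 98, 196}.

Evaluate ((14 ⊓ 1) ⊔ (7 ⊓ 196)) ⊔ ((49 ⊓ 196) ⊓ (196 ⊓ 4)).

7

14 ∧ 1 = 1
7 ∧ 196 = 7
1 ∨ 7 = 7
49 ∧ 196 = 49
196 ∧ 4 = 4
49 ∧ 4 = 1
7 ∨ 1 = 7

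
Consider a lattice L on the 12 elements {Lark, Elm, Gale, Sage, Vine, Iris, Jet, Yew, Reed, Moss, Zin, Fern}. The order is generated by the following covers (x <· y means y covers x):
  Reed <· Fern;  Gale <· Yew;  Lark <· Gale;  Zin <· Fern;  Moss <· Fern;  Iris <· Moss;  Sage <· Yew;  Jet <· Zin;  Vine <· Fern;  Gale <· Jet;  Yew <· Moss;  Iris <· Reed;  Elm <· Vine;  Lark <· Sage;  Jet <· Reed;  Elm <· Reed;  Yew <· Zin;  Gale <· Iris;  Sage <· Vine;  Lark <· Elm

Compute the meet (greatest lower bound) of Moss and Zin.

Yew

Common lower bounds of {Moss, Zin}: Gale, Lark, Sage, Yew.
The greatest among these is Yew.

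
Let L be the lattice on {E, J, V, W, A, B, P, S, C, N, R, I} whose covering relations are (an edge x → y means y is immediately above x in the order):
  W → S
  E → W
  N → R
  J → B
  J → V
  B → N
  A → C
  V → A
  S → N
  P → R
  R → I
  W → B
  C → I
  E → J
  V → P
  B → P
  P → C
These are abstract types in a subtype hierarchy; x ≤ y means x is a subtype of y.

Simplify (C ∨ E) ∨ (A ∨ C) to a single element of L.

C ∨ E = C
A ∨ C = C
C ∨ C = C

C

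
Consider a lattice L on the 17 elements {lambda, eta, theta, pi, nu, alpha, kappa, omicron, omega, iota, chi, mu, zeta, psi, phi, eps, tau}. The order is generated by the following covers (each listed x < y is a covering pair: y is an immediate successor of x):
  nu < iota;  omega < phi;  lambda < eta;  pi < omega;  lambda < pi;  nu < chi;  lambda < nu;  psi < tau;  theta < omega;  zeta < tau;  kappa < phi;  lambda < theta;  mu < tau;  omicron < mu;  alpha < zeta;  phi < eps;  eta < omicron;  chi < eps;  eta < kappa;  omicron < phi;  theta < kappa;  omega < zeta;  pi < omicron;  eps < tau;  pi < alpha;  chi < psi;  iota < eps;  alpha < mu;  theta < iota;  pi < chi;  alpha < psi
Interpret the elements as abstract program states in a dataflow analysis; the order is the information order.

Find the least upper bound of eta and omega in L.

Common upper bounds of {eta, omega}: eps, phi, tau.
The least among these is phi.

phi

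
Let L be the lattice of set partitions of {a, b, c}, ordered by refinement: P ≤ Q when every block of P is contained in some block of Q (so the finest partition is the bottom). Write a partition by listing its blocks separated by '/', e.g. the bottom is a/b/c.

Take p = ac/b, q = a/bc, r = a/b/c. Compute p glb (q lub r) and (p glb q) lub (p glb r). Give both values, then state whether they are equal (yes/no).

a/b/c; a/b/c; yes

q lub r = a/bc, so p glb (q lub r) = ac/b glb a/bc = a/b/c.
p glb q = a/b/c and p glb r = a/b/c, so (p glb q) lub (p glb r) = a/b/c lub a/b/c = a/b/c.
Equal: yes.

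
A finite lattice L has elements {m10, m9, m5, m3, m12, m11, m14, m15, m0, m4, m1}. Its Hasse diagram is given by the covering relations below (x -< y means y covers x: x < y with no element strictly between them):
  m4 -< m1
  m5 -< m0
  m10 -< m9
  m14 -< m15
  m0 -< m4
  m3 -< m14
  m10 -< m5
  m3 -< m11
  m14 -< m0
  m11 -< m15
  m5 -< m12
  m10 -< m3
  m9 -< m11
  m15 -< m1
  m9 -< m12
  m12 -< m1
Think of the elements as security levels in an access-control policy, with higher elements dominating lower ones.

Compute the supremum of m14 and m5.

m0

Common upper bounds of {m14, m5}: m0, m1, m4.
The least among these is m0.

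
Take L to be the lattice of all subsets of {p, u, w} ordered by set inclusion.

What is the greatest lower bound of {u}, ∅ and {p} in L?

∅

Common lower bounds of {{u}, ∅, {p}}: ∅.
The greatest among these is ∅.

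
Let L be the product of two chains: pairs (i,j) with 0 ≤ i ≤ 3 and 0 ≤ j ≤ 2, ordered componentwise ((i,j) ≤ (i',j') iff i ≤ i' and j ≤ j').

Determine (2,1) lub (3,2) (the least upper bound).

(3,2)

In a product of chains, the join is componentwise max, giving (3,2).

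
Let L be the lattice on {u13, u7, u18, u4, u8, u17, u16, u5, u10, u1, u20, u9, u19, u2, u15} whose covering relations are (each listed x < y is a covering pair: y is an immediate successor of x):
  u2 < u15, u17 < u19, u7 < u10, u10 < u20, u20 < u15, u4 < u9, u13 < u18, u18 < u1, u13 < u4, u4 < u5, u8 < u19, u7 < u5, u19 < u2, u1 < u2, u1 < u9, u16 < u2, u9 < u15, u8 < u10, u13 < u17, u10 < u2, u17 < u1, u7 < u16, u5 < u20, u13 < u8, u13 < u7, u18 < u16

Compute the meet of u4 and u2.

u13

Common lower bounds of {u4, u2}: u13.
The greatest among these is u13.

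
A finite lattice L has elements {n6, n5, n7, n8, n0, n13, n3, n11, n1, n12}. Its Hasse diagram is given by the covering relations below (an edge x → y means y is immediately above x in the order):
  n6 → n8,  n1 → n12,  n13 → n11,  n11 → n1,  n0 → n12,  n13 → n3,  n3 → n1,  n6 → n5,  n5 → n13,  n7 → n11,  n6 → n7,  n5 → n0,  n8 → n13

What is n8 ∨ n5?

Common upper bounds of {n8, n5}: n1, n11, n12, n13, n3.
The least among these is n13.

n13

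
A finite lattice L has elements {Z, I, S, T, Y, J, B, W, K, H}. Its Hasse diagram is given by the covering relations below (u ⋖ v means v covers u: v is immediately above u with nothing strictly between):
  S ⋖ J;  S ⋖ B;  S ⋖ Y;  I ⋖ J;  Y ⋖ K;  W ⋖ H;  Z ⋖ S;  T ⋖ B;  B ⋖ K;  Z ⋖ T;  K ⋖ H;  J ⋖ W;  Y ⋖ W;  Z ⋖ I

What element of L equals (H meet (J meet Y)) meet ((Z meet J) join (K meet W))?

S

J ∧ Y = S
H ∧ S = S
Z ∧ J = Z
K ∧ W = Y
Z ∨ Y = Y
S ∧ Y = S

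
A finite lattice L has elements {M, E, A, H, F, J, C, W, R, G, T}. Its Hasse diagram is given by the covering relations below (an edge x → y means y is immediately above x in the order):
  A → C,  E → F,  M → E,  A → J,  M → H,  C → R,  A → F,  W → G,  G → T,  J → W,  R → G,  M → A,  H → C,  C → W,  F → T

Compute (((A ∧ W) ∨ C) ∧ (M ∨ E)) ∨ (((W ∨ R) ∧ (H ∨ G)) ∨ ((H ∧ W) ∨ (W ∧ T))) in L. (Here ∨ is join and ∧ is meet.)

A ∧ W = A
A ∨ C = C
M ∨ E = E
C ∧ E = M
W ∨ R = G
H ∨ G = G
G ∧ G = G
H ∧ W = H
W ∧ T = W
H ∨ W = W
G ∨ W = G
M ∨ G = G

G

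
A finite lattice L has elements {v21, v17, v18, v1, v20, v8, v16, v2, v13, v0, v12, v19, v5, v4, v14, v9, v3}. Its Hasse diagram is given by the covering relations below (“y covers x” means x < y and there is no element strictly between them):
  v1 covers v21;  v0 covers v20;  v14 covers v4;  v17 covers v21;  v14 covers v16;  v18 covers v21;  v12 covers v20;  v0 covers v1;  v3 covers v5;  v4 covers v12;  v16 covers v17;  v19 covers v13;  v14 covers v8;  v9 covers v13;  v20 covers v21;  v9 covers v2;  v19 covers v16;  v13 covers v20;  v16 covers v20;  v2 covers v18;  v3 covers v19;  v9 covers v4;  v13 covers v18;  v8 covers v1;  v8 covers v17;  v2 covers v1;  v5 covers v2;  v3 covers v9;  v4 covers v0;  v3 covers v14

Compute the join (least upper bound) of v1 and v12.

Common upper bounds of {v1, v12}: v14, v3, v4, v9.
The least among these is v4.

v4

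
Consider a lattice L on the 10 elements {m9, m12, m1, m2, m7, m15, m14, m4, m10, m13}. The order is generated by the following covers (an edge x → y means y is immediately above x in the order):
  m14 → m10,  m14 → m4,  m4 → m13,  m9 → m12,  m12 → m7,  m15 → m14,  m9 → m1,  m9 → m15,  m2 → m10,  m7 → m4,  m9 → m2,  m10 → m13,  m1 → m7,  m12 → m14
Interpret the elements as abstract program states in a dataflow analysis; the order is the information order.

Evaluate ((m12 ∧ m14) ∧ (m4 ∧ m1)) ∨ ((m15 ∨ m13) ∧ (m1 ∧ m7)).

m12 ∧ m14 = m12
m4 ∧ m1 = m1
m12 ∧ m1 = m9
m15 ∨ m13 = m13
m1 ∧ m7 = m1
m13 ∧ m1 = m1
m9 ∨ m1 = m1

m1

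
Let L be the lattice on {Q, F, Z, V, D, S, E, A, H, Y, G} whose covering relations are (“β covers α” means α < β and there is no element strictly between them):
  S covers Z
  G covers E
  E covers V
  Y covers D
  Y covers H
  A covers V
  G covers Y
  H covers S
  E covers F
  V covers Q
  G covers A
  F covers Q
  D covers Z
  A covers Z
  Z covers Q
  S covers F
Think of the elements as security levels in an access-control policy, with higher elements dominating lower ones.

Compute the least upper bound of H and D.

Y

Common upper bounds of {H, D}: G, Y.
The least among these is Y.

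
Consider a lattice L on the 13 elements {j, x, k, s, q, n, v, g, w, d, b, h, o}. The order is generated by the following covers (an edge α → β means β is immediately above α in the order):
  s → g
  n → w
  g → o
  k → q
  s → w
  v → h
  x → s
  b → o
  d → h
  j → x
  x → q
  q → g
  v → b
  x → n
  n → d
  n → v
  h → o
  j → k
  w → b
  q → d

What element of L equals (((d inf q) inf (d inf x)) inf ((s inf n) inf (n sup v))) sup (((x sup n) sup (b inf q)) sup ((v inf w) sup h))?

h

d ∧ q = q
d ∧ x = x
q ∧ x = x
s ∧ n = x
n ∨ v = v
x ∧ v = x
x ∧ x = x
x ∨ n = n
b ∧ q = x
n ∨ x = n
v ∧ w = n
n ∨ h = h
n ∨ h = h
x ∨ h = h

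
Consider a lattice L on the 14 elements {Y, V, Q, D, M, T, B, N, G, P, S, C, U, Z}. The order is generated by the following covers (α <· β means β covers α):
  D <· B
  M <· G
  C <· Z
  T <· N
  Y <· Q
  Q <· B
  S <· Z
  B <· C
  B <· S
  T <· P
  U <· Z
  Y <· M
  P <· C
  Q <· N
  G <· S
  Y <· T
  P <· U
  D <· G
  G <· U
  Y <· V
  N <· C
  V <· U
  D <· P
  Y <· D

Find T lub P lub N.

Common upper bounds of {T, P, N}: C, Z.
The least among these is C.

C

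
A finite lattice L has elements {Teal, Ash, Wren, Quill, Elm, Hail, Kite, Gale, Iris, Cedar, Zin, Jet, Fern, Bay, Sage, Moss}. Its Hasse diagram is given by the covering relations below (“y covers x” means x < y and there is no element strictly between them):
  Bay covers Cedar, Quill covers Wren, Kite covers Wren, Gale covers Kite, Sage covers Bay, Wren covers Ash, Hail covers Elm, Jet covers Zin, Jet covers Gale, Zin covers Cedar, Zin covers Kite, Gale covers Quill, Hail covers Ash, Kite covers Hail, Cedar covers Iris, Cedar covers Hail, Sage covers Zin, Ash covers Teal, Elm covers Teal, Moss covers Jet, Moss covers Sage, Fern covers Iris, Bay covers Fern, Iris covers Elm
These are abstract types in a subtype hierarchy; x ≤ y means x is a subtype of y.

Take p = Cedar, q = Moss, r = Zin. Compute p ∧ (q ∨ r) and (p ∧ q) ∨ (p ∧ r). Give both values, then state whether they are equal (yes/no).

q ∨ r = Moss, so p ∧ (q ∨ r) = Cedar ∧ Moss = Cedar.
p ∧ q = Cedar and p ∧ r = Cedar, so (p ∧ q) ∨ (p ∧ r) = Cedar ∨ Cedar = Cedar.
Equal: yes.

Cedar; Cedar; yes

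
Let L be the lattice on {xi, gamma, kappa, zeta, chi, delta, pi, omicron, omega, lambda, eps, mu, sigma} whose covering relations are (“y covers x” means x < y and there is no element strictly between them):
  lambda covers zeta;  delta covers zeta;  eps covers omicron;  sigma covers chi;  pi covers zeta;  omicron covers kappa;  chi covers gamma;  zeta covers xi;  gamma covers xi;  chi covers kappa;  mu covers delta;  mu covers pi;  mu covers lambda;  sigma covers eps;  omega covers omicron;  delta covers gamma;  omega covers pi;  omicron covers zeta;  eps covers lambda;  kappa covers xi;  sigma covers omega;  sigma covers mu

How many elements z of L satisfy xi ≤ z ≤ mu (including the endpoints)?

7

The interval [xi, mu] = {delta, gamma, lambda, mu, pi, xi, zeta}, which has 7 elements.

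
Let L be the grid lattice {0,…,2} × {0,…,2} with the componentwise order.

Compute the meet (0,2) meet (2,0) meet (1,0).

(0,0)

Common lower bounds of {(0,2), (2,0), (1,0)}: (0,0).
The greatest among these is (0,0).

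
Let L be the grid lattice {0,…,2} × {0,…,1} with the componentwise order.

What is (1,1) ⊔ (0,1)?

Common upper bounds of {(1,1), (0,1)}: (1,1), (2,1).
The least among these is (1,1).

(1,1)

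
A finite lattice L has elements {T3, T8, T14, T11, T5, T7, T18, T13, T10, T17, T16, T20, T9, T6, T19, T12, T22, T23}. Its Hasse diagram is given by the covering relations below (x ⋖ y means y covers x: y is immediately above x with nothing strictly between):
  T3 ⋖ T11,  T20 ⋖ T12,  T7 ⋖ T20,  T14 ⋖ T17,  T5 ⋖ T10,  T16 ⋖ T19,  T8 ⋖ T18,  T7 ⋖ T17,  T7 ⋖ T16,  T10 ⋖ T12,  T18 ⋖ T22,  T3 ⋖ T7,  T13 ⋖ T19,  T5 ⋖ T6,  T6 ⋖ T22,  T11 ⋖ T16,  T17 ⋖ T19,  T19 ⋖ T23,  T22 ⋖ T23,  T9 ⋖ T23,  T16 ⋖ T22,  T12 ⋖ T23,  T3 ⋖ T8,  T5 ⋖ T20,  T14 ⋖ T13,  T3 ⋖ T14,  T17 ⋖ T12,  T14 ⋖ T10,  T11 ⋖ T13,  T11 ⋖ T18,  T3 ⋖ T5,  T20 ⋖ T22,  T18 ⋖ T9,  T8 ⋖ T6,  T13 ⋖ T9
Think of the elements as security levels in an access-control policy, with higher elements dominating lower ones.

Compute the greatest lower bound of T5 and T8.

T3

Common lower bounds of {T5, T8}: T3.
The greatest among these is T3.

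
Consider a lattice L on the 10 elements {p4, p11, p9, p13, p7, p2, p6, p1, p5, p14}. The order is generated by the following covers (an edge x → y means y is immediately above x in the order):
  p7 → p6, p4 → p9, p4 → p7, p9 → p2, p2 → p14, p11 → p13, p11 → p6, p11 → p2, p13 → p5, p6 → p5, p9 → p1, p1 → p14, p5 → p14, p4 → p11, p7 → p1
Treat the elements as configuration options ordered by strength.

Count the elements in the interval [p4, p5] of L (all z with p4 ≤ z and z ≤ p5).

6

The interval [p4, p5] = {p11, p13, p4, p5, p6, p7}, which has 6 elements.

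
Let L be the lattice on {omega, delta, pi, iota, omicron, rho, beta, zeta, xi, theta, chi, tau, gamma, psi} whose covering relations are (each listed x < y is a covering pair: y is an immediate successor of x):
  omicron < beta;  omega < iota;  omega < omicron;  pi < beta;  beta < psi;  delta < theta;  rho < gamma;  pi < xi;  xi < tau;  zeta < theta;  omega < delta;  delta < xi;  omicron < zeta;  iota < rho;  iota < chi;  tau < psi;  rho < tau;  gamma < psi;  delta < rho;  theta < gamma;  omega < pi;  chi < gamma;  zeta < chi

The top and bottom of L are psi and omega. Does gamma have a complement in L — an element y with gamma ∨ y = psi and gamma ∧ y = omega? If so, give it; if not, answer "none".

Need y with gamma ∨ y = psi and gamma ∧ y = omega.
Checking each element gives: pi.

pi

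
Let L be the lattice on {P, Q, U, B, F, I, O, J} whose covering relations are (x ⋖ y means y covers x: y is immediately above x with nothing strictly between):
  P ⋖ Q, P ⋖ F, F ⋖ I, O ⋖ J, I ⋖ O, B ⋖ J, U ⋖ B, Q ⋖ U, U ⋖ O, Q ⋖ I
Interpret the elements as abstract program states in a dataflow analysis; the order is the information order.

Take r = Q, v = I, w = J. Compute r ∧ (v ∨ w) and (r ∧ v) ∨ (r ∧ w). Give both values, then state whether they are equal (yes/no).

Q; Q; yes

v ∨ w = J, so r ∧ (v ∨ w) = Q ∧ J = Q.
r ∧ v = Q and r ∧ w = Q, so (r ∧ v) ∨ (r ∧ w) = Q ∨ Q = Q.
Equal: yes.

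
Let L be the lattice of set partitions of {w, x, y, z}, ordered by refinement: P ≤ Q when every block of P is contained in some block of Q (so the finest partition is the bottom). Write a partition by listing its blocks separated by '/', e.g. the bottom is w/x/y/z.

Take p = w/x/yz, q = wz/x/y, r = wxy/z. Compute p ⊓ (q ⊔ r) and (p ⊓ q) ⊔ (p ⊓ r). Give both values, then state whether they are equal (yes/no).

q ⊔ r = wxyz, so p ⊓ (q ⊔ r) = w/x/yz ⊓ wxyz = w/x/yz.
p ⊓ q = w/x/y/z and p ⊓ r = w/x/y/z, so (p ⊓ q) ⊔ (p ⊓ r) = w/x/y/z ⊔ w/x/y/z = w/x/y/z.
Equal: no.

w/x/yz; w/x/y/z; no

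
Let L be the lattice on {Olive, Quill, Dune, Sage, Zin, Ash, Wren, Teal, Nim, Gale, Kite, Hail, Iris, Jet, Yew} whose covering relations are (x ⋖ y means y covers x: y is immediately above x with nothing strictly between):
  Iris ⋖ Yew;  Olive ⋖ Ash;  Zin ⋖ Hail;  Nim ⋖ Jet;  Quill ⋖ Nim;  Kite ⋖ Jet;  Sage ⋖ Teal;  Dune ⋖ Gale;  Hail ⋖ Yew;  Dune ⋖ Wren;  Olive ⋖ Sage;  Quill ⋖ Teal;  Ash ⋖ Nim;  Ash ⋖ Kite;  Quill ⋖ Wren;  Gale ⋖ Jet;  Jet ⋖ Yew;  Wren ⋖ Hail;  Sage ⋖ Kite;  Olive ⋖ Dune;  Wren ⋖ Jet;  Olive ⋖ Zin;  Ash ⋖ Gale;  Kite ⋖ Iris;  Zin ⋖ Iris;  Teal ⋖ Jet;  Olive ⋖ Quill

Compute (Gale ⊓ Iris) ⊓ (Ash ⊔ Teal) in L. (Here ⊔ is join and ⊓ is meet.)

Gale ∧ Iris = Ash
Ash ∨ Teal = Jet
Ash ∧ Jet = Ash

Ash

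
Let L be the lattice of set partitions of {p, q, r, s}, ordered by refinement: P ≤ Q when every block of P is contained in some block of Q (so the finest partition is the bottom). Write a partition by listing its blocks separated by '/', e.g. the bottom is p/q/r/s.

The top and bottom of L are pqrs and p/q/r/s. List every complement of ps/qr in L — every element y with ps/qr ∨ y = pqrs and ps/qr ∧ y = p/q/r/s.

Need y with ps/qr ∨ y = pqrs and ps/qr ∧ y = p/q/r/s.
Checking each element gives: p/q/rs, p/qs/r, pq/r/s, pq/rs, pr/q/s, pr/qs.

p/q/rs, p/qs/r, pq/r/s, pq/rs, pr/q/s, pr/qs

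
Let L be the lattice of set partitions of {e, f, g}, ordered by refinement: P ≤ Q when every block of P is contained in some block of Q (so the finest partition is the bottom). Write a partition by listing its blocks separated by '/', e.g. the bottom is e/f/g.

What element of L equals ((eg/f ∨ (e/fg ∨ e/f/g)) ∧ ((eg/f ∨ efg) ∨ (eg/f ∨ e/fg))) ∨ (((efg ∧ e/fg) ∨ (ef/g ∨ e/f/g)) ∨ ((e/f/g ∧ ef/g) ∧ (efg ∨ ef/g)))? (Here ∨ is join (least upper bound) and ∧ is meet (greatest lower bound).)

efg

e/fg ∨ e/f/g = e/fg
eg/f ∨ e/fg = efg
eg/f ∨ efg = efg
eg/f ∨ e/fg = efg
efg ∨ efg = efg
efg ∧ efg = efg
efg ∧ e/fg = e/fg
ef/g ∨ e/f/g = ef/g
e/fg ∨ ef/g = efg
e/f/g ∧ ef/g = e/f/g
efg ∨ ef/g = efg
e/f/g ∧ efg = e/f/g
efg ∨ e/f/g = efg
efg ∨ efg = efg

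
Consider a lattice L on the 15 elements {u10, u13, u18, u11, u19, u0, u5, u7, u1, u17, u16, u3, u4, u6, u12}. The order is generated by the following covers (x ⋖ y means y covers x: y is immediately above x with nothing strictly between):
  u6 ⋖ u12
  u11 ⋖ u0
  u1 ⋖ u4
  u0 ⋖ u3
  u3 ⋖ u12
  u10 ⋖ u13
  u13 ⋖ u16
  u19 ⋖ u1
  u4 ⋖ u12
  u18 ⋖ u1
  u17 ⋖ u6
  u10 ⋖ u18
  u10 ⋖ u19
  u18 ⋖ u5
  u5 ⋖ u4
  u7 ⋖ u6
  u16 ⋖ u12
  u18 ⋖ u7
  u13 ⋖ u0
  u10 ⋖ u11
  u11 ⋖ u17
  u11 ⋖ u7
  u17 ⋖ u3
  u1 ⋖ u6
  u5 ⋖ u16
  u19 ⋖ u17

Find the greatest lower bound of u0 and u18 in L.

Common lower bounds of {u0, u18}: u10.
The greatest among these is u10.

u10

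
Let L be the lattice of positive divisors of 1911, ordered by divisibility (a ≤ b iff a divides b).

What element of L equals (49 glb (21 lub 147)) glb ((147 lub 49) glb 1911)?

49

21 ∨ 147 = 147
49 ∧ 147 = 49
147 ∨ 49 = 147
147 ∧ 1911 = 147
49 ∧ 147 = 49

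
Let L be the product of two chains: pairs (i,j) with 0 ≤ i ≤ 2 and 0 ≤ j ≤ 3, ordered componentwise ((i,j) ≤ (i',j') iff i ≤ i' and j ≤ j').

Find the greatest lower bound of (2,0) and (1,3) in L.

Common lower bounds of {(2,0), (1,3)}: (0,0), (1,0).
The greatest among these is (1,0).

(1,0)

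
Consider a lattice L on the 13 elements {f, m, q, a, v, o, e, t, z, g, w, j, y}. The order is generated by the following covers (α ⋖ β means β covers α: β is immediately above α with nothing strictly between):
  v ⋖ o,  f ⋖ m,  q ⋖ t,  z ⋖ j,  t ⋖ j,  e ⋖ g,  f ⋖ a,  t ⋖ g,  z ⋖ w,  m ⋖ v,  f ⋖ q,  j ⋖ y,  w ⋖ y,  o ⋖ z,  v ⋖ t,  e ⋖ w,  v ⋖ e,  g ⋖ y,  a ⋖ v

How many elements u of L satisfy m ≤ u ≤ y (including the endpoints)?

The interval [m, y] = {e, g, j, m, o, t, v, w, y, z}, which has 10 elements.

10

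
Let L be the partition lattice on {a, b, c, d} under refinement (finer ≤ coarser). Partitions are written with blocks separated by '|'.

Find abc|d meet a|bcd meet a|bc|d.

a|bc|d

The meet (common refinement) of abc|d, a|bcd, a|bc|d intersects blocks pairwise, giving a|bc|d.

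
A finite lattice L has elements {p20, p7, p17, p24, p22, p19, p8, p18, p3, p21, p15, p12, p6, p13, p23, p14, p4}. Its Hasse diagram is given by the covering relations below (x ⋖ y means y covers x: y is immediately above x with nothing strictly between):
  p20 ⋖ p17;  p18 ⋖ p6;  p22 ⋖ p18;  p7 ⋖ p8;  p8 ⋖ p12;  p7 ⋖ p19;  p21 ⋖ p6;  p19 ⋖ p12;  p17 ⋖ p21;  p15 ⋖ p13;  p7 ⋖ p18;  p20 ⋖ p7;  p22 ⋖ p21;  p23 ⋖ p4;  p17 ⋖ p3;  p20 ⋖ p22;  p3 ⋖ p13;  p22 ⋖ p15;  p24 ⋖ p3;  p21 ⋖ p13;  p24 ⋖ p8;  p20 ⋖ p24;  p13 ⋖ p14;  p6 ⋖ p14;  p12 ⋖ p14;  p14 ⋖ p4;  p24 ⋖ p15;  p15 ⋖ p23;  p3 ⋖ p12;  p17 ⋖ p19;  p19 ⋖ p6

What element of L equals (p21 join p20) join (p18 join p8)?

p14

p21 ∨ p20 = p21
p18 ∨ p8 = p14
p21 ∨ p14 = p14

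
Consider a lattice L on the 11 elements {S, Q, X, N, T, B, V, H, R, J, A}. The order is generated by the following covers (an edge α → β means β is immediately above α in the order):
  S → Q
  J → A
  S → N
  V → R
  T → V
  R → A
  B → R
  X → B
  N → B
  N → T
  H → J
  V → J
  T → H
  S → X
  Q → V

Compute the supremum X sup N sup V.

Common upper bounds of {X, N, V}: A, R.
The least among these is R.

R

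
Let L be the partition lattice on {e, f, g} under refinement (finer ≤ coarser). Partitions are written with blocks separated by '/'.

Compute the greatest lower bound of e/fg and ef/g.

e/f/g

The meet (common refinement) of e/fg and ef/g intersects blocks pairwise, giving e/f/g.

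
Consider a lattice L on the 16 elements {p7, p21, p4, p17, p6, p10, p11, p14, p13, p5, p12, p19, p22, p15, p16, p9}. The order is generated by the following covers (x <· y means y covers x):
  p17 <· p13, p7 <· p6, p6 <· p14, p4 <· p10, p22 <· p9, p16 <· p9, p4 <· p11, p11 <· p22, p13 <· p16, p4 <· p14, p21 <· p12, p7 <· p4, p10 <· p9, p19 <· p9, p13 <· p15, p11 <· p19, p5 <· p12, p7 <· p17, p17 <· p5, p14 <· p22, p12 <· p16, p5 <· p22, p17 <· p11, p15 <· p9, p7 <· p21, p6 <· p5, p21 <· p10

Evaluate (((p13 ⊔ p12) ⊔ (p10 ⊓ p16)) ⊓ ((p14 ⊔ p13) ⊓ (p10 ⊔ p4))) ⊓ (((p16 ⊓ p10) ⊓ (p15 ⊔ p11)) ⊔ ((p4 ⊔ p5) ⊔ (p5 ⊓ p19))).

p21

p13 ∨ p12 = p16
p10 ∧ p16 = p21
p16 ∨ p21 = p16
p14 ∨ p13 = p9
p10 ∨ p4 = p10
p9 ∧ p10 = p10
p16 ∧ p10 = p21
p16 ∧ p10 = p21
p15 ∨ p11 = p9
p21 ∧ p9 = p21
p4 ∨ p5 = p22
p5 ∧ p19 = p17
p22 ∨ p17 = p22
p21 ∨ p22 = p9
p21 ∧ p9 = p21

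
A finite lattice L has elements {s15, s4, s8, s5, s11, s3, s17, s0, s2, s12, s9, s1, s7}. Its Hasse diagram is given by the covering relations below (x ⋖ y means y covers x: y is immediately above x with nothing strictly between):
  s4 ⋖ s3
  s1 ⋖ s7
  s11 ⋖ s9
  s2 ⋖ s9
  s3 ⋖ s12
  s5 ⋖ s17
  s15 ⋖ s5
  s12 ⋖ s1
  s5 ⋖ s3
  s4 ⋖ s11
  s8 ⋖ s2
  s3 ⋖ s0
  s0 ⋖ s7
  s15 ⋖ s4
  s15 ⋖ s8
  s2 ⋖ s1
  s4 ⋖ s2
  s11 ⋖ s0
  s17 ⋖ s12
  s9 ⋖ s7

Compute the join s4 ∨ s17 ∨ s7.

Common upper bounds of {s4, s17, s7}: s7.
The least among these is s7.

s7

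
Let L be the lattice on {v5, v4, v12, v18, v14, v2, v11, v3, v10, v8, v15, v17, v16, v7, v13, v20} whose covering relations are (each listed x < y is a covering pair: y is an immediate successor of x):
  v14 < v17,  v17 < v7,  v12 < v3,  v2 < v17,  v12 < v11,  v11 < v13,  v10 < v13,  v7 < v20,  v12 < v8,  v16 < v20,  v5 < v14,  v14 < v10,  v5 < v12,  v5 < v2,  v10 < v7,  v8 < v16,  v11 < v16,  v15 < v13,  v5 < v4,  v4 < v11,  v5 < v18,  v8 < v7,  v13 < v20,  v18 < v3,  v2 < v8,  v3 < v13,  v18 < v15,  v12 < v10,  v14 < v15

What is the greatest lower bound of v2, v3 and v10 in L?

v5

Common lower bounds of {v2, v3, v10}: v5.
The greatest among these is v5.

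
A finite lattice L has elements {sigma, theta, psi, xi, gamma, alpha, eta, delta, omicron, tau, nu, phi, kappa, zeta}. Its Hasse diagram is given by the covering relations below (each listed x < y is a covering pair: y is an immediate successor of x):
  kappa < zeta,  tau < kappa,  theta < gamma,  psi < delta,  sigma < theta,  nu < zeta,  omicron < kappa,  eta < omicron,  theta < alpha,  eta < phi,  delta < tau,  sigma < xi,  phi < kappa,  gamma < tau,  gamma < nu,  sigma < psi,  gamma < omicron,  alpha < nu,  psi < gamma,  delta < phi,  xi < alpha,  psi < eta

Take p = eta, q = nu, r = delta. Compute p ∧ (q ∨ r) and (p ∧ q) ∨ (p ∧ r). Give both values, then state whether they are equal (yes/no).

eta; psi; no

q ∨ r = zeta, so p ∧ (q ∨ r) = eta ∧ zeta = eta.
p ∧ q = psi and p ∧ r = psi, so (p ∧ q) ∨ (p ∧ r) = psi ∨ psi = psi.
Equal: no.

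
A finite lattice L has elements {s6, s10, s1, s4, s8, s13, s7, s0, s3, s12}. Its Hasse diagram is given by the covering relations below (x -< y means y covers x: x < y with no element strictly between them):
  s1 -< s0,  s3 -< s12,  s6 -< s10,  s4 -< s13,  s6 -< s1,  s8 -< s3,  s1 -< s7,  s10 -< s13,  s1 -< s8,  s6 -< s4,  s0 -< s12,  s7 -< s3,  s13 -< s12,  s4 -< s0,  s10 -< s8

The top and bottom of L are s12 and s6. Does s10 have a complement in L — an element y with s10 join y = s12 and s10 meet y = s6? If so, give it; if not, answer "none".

Need y with s10 ∨ y = s12 and s10 ∧ y = s6.
Checking each element gives: s0.

s0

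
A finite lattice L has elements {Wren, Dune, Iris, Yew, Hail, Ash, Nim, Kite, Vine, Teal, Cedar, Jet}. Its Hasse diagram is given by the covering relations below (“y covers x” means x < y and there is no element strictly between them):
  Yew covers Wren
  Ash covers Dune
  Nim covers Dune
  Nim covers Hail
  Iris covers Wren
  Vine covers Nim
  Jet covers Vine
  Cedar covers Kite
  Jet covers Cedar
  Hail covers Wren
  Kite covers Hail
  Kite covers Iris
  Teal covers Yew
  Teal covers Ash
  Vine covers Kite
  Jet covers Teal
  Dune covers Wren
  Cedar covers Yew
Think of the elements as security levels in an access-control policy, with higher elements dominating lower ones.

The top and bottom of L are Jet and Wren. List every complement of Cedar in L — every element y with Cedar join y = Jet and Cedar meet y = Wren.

Need y with Cedar ∨ y = Jet and Cedar ∧ y = Wren.
Checking each element gives: Ash, Dune.

Ash, Dune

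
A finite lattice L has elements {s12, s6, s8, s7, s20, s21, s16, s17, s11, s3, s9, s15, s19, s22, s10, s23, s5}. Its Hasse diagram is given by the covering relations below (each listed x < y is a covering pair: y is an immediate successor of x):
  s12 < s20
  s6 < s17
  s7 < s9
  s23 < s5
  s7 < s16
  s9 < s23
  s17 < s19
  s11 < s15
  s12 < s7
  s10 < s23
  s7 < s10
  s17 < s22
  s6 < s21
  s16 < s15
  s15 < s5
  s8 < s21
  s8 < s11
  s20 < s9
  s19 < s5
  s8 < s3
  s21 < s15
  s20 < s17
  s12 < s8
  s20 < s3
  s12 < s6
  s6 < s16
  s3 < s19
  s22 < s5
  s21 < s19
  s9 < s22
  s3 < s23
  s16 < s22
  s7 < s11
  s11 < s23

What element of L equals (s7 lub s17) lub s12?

s7 ∨ s17 = s22
s22 ∨ s12 = s22

s22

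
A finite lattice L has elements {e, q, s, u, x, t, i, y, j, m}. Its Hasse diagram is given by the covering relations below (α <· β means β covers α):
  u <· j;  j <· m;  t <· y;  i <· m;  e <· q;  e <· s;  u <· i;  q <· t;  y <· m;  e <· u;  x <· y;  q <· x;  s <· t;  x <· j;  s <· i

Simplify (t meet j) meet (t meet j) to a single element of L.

t ∧ j = q
t ∧ j = q
q ∧ q = q

q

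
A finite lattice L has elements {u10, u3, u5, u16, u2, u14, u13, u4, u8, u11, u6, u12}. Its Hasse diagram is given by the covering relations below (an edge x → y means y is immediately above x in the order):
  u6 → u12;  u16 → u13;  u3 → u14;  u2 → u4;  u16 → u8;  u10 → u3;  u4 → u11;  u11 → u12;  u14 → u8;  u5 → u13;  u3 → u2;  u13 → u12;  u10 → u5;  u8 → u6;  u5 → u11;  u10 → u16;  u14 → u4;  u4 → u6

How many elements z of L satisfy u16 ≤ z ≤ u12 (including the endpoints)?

The interval [u16, u12] = {u12, u13, u16, u6, u8}, which has 5 elements.

5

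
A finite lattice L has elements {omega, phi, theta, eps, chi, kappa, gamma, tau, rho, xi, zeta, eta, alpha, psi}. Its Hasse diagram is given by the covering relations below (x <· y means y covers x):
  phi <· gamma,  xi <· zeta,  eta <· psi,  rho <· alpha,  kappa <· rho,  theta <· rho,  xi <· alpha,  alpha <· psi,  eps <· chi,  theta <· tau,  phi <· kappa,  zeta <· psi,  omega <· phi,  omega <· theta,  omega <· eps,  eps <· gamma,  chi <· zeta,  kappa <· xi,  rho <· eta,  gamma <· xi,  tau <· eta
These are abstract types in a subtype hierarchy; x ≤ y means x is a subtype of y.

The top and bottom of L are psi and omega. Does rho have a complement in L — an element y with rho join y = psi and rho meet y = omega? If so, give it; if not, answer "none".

Need y with rho ∨ y = psi and rho ∧ y = omega.
Checking each element gives: chi.

chi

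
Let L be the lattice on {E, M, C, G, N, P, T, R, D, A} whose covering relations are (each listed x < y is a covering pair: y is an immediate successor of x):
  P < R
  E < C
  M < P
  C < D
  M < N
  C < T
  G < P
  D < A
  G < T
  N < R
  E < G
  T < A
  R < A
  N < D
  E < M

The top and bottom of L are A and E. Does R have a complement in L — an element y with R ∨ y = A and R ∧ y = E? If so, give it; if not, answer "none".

C

Need y with R ∨ y = A and R ∧ y = E.
Checking each element gives: C.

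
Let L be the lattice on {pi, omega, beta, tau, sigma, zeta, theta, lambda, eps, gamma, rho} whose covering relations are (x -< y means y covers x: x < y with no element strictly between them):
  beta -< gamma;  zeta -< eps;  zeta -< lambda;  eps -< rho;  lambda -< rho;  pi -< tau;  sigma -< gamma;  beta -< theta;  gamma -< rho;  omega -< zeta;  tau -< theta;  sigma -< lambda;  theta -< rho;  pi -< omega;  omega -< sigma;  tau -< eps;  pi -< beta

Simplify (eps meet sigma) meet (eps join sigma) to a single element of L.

eps ∧ sigma = omega
eps ∨ sigma = rho
omega ∧ rho = omega

omega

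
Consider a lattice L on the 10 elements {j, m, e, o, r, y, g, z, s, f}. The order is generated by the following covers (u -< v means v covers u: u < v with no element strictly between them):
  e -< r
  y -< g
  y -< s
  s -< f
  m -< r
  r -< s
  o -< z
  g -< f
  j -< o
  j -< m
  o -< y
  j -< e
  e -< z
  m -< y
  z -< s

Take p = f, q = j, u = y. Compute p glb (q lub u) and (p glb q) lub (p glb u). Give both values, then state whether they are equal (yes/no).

y; y; yes

q lub u = y, so p glb (q lub u) = f glb y = y.
p glb q = j and p glb u = y, so (p glb q) lub (p glb u) = j lub y = y.
Equal: yes.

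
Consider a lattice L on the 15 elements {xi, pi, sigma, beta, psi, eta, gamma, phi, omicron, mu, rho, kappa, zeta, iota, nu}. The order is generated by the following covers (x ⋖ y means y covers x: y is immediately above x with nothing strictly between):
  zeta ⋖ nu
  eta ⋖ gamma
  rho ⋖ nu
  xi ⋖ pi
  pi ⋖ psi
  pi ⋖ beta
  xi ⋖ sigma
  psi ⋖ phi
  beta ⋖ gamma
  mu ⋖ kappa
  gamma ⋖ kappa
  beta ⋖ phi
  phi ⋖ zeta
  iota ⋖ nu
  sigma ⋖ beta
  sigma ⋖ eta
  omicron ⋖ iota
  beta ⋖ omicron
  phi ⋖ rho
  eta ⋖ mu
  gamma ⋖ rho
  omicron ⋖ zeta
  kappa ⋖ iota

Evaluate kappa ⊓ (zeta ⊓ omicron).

zeta ∧ omicron = omicron
kappa ∧ omicron = beta

beta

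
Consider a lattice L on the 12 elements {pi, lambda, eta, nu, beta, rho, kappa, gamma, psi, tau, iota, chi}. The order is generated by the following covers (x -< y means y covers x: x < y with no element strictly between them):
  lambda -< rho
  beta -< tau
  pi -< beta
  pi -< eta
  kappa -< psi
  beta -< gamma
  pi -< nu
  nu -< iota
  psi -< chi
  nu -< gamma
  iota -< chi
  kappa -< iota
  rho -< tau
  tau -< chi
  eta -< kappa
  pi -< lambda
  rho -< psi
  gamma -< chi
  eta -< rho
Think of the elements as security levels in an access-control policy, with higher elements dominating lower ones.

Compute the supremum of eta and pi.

eta

Common upper bounds of {eta, pi}: chi, eta, iota, kappa, psi, rho, tau.
The least among these is eta.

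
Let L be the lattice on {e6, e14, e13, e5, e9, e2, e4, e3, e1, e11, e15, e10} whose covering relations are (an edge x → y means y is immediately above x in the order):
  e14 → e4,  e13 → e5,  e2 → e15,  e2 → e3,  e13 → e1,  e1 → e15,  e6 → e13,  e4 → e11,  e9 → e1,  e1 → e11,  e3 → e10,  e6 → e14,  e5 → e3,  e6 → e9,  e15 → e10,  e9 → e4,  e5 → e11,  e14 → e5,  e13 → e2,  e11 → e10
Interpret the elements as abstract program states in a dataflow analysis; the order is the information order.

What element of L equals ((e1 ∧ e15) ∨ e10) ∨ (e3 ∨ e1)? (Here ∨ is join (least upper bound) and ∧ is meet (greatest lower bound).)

e10

e1 ∧ e15 = e1
e1 ∨ e10 = e10
e3 ∨ e1 = e10
e10 ∨ e10 = e10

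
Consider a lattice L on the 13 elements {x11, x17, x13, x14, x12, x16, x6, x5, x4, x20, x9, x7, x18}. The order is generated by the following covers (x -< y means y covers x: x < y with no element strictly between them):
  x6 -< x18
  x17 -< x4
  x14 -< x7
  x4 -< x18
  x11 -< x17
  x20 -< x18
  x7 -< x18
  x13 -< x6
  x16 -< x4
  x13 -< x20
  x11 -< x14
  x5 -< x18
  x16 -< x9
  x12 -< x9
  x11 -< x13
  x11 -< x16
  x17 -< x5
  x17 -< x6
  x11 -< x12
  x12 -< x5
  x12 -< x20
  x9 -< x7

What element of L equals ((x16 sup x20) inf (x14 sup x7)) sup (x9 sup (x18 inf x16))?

x7

x16 ∨ x20 = x18
x14 ∨ x7 = x7
x18 ∧ x7 = x7
x18 ∧ x16 = x16
x9 ∨ x16 = x9
x7 ∨ x9 = x7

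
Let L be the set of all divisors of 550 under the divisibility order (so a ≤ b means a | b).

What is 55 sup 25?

Common upper bounds of {55, 25}: 275, 550.
The least among these is 275.

275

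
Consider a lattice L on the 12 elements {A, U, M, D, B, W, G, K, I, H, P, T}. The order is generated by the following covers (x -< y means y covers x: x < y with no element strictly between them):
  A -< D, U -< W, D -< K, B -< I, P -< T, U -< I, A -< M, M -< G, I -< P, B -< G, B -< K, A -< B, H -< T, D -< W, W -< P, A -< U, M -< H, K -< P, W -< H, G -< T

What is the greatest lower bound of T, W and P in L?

Common lower bounds of {T, W, P}: A, D, U, W.
The greatest among these is W.

W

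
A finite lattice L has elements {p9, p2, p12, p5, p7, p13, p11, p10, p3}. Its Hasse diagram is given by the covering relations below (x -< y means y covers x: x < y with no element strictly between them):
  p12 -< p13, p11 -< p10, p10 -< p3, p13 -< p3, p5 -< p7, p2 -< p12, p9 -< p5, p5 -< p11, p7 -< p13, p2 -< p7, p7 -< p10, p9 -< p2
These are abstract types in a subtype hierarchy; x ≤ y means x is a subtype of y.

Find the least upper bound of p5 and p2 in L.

p7

Common upper bounds of {p5, p2}: p10, p13, p3, p7.
The least among these is p7.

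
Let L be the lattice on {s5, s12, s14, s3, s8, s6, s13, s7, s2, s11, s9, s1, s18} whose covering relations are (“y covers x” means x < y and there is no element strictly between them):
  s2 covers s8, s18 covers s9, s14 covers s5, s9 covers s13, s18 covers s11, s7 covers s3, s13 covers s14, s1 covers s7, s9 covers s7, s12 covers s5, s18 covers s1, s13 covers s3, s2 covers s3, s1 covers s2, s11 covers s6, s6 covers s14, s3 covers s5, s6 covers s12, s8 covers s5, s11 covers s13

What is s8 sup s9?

s18

Common upper bounds of {s8, s9}: s18.
The least among these is s18.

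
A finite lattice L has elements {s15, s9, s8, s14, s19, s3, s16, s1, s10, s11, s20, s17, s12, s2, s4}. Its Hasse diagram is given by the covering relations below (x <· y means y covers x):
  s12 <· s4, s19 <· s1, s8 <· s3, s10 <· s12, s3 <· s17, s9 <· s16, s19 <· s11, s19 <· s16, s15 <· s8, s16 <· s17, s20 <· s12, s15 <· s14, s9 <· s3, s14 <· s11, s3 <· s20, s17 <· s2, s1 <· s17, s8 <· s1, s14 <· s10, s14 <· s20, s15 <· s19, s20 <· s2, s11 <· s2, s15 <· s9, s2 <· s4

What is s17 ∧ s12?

s3

Common lower bounds of {s17, s12}: s15, s3, s8, s9.
The greatest among these is s3.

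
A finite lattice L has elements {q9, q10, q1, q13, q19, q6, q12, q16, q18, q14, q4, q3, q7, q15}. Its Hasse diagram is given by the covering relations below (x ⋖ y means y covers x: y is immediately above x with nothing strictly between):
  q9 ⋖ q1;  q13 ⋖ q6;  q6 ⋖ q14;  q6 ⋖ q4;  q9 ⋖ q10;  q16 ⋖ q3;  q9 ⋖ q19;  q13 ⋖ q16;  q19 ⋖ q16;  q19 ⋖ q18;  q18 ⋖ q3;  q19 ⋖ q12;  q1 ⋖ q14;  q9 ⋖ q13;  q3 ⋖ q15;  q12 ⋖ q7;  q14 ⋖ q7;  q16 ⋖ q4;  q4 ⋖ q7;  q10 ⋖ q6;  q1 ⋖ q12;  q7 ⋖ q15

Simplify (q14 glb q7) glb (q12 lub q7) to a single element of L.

q14

q14 ∧ q7 = q14
q12 ∨ q7 = q7
q14 ∧ q7 = q14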